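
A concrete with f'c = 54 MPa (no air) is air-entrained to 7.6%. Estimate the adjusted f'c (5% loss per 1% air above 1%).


Strength loss = (7.6 - 1) * 5 = 33.0%
f'c = 54 * (1 - 33.0/100)
= 36.18 MPa

36.18


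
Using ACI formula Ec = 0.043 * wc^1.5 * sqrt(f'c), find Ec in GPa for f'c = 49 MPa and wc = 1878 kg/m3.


Ec = 0.043 * 1878^1.5 * sqrt(49) / 1000
= 24.5 GPa

24.5


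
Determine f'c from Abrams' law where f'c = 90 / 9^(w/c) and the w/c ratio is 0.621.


f'c = 90 / 9^0.621
= 90 / 3.914
= 23.0 MPa

23.0


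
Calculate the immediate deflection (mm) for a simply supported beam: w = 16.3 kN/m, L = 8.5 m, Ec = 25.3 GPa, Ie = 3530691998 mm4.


Convert: L = 8.5 m = 8500 mm, Ec = 25.3 GPa = 25300 MPa
delta = 5 * 16.3 * 8500^4 / (384 * 25300 * 3530691998)
= 12.4 mm

12.4


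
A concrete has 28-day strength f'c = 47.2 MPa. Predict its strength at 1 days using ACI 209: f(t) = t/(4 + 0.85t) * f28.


f(1) = 1 / (4 + 0.85 * 1) * 47.2
= 1 / 4.85 * 47.2
= 9.73 MPa

9.73


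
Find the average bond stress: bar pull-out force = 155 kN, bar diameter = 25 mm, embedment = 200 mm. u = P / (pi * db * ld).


u = P / (pi * db * ld)
= 155 * 1000 / (pi * 25 * 200)
= 9.868 MPa

9.868


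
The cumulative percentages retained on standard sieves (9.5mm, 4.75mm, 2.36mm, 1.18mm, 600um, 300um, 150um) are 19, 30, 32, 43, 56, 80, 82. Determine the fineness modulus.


FM = sum(cumulative % retained) / 100
= 342 / 100
= 3.42

3.42


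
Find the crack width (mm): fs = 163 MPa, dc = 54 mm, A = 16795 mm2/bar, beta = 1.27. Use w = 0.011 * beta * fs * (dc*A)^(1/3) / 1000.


w = 0.011 * beta * fs * (dc * A)^(1/3) / 1000
= 0.011 * 1.27 * 163 * (54 * 16795)^(1/3) / 1000
= 0.22 mm

0.22


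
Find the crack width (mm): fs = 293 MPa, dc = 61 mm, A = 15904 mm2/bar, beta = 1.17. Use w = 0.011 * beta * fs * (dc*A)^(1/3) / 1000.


w = 0.011 * beta * fs * (dc * A)^(1/3) / 1000
= 0.011 * 1.17 * 293 * (61 * 15904)^(1/3) / 1000
= 0.373 mm

0.373


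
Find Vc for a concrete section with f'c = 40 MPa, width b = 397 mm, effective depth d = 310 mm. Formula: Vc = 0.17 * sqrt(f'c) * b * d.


Vc = 0.17 * sqrt(40) * 397 * 310 / 1000
= 132.32 kN

132.32


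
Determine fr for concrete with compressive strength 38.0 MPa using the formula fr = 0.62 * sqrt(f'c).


fr = 0.62 * sqrt(38.0)
= 3.822 MPa

3.822


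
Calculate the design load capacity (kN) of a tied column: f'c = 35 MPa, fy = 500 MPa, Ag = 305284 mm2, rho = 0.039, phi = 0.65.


Ast = rho * Ag = 0.039 * 305284 = 11906.076 mm2
phi*Pn = 0.65 * 0.80 * (0.85 * 35 * (305284 - 11906.076) + 500 * 11906.076) / 1000
= 7634.14 kN

7634.14


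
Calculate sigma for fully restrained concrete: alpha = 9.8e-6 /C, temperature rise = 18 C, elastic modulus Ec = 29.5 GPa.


sigma = alpha * dT * Ec
= 9.8e-6 * 18 * 29.5 * 1000
= 5.204 MPa

5.204


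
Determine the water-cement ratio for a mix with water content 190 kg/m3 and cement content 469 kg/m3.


w/c = water / cement
w/c = 190 / 469 = 0.405

0.405


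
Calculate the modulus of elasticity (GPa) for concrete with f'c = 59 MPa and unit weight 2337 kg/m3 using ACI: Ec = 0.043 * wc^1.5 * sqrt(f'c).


Ec = 0.043 * 2337^1.5 * sqrt(59) / 1000
= 37.31 GPa

37.31


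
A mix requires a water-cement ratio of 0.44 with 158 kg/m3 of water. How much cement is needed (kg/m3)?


Cement = water / (w/c)
= 158 / 0.44
= 359.1 kg/m3

359.1


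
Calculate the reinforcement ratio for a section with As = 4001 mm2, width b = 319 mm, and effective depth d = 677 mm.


rho = As / (b * d)
= 4001 / (319 * 677)
= 0.0185

0.0185


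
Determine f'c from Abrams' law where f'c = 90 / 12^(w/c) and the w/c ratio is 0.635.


f'c = 90 / 12^0.635
= 90 / 4.845
= 18.58 MPa

18.58


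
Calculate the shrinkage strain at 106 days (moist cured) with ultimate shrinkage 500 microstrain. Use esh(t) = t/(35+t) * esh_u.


esh(106) = 106 / (35 + 106) * 500
= 106 / 141 * 500
= 375.9 microstrain

375.9


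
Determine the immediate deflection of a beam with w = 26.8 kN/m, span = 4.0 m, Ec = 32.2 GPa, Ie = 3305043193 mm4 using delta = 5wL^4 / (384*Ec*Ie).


Convert: L = 4.0 m = 4000 mm, Ec = 32.2 GPa = 32200 MPa
delta = 5 * 26.8 * 4000^4 / (384 * 32200 * 3305043193)
= 0.84 mm

0.84


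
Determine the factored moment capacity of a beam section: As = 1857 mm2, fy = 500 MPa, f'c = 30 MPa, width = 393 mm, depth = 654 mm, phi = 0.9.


a = As * fy / (0.85 * f'c * b)
= 1857 * 500 / (0.85 * 30 * 393)
= 92.6508 mm
Mn = As * fy * (d - a/2) / 10^6
= 564.2259 kN-m
phi*Mn = 0.9 * 564.2259 = 507.8 kN-m

507.8


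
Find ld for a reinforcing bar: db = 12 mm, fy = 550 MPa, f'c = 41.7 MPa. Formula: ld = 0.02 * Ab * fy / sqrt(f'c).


Ab = pi * 12^2 / 4 = 113.097 mm2
ld = 0.02 * 113.097 * 550 / sqrt(41.7)
= 192.7 mm

192.7


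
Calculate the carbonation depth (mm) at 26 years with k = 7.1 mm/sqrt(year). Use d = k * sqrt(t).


depth = k * sqrt(t)
= 7.1 * sqrt(26)
= 36.2 mm

36.2


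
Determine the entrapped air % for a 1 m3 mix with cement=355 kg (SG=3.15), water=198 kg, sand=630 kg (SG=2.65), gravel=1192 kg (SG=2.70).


Vol cement = 355 / (3.15 * 1000) = 0.112698 m3
Vol water = 198 / 1000 = 0.198 m3
Vol sand = 630 / (2.65 * 1000) = 0.237736 m3
Vol gravel = 1192 / (2.70 * 1000) = 0.441481 m3
Total solid + water volume = 0.989916 m3
Air = (1 - 0.989916) * 100 = 1.01%

1.01


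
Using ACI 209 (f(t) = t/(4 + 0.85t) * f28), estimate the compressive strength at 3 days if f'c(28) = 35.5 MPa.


f(3) = 3 / (4 + 0.85 * 3) * 35.5
= 3 / 6.55 * 35.5
= 16.26 MPa

16.26


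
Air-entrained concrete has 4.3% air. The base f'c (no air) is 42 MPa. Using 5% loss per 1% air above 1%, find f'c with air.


Strength loss = (4.3 - 1) * 5 = 16.5%
f'c = 42 * (1 - 16.5/100)
= 35.07 MPa

35.07


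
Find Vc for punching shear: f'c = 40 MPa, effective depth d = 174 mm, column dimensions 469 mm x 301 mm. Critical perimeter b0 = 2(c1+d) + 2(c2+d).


b0 = 2*(469 + 174) + 2*(301 + 174) = 2236 mm
Vc = 0.33 * sqrt(40) * 2236 * 174 / 1000
= 812.02 kN

812.02


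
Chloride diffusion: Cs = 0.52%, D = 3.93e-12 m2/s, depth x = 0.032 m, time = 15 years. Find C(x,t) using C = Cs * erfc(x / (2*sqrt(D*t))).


t_seconds = 15 * 365.25 * 24 * 3600 = 473364000.0 s
arg = 0.032 / (2 * sqrt(3.93e-12 * 473364000.0))
= 0.371
erfc(0.371) = 0.5999
C = 0.52 * 0.5999 = 0.3119%

0.3119


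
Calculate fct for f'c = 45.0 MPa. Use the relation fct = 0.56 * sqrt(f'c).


fct = 0.56 * sqrt(45.0)
= 0.56 * 6.708
= 3.757 MPa

3.757


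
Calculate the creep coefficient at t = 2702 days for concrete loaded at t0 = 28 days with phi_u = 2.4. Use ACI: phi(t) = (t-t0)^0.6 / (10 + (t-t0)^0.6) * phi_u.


dt = 2702 - 28 = 2674
phi = 2674^0.6 / (10 + 2674^0.6) * 2.4
= 2.206

2.206


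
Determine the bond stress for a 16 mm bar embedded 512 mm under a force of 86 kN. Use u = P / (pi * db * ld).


u = P / (pi * db * ld)
= 86 * 1000 / (pi * 16 * 512)
= 3.342 MPa

3.342


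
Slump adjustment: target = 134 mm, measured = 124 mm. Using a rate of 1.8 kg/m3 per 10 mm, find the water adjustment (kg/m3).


Difference = 134 - 124 = 10 mm
Water adjustment = 10 * 1.8 / 10 = 1.8 kg/m3

1.8


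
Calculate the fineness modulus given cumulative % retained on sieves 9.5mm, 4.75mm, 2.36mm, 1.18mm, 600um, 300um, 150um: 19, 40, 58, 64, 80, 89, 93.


FM = sum(cumulative % retained) / 100
= 443 / 100
= 4.43

4.43


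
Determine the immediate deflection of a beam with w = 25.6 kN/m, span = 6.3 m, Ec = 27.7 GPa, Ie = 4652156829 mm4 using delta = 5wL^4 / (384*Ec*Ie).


Convert: L = 6.3 m = 6300 mm, Ec = 27.7 GPa = 27700 MPa
delta = 5 * 25.6 * 6300^4 / (384 * 27700 * 4652156829)
= 4.07 mm

4.07


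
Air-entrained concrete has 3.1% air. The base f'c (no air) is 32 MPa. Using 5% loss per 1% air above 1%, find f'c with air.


Strength loss = (3.1 - 1) * 5 = 10.5%
f'c = 32 * (1 - 10.5/100)
= 28.64 MPa

28.64


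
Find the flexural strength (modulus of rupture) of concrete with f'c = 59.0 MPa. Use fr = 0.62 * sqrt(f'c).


fr = 0.62 * sqrt(59.0)
= 4.762 MPa

4.762


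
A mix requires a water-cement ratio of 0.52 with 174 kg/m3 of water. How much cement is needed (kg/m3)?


Cement = water / (w/c)
= 174 / 0.52
= 334.6 kg/m3

334.6


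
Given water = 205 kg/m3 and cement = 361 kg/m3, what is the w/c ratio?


w/c = water / cement
w/c = 205 / 361 = 0.568

0.568


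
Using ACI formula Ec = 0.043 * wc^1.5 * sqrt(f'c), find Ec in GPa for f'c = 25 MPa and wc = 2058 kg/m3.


Ec = 0.043 * 2058^1.5 * sqrt(25) / 1000
= 20.07 GPa

20.07


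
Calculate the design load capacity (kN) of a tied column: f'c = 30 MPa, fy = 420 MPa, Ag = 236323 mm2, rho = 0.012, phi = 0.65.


Ast = rho * Ag = 0.012 * 236323 = 2835.876 mm2
phi*Pn = 0.65 * 0.80 * (0.85 * 30 * (236323 - 2835.876) + 420 * 2835.876) / 1000
= 3715.39 kN

3715.39


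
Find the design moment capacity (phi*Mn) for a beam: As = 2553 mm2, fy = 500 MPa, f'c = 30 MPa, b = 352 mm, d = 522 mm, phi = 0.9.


a = As * fy / (0.85 * f'c * b)
= 2553 * 500 / (0.85 * 30 * 352)
= 142.2126 mm
Mn = As * fy * (d - a/2) / 10^6
= 575.5658 kN-m
phi*Mn = 0.9 * 575.5658 = 518.01 kN-m

518.01


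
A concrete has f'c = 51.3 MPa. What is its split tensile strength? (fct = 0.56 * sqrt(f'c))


fct = 0.56 * sqrt(51.3)
= 0.56 * 7.162
= 4.011 MPa

4.011


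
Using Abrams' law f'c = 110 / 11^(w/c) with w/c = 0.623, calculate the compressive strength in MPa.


f'c = 110 / 11^0.623
= 110 / 4.454
= 24.69 MPa

24.69


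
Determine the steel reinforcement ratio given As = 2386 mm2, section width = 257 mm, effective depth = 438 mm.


rho = As / (b * d)
= 2386 / (257 * 438)
= 0.0212

0.0212


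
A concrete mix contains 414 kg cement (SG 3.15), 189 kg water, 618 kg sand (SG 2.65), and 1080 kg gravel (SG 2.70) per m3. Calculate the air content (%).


Vol cement = 414 / (3.15 * 1000) = 0.131429 m3
Vol water = 189 / 1000 = 0.189 m3
Vol sand = 618 / (2.65 * 1000) = 0.233208 m3
Vol gravel = 1080 / (2.70 * 1000) = 0.4 m3
Total solid + water volume = 0.953636 m3
Air = (1 - 0.953636) * 100 = 4.64%

4.64


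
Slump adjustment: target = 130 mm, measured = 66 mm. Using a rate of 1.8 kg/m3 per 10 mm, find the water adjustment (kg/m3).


Difference = 130 - 66 = 64 mm
Water adjustment = 64 * 1.8 / 10 = 11.5 kg/m3

11.5


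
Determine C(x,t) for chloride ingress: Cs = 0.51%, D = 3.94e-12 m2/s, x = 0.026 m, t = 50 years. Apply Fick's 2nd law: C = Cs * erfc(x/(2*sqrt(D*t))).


t_seconds = 50 * 365.25 * 24 * 3600 = 1577880000.0 s
arg = 0.026 / (2 * sqrt(3.94e-12 * 1577880000.0))
= 0.1649
erfc(0.1649) = 0.8156
C = 0.51 * 0.8156 = 0.416%

0.416


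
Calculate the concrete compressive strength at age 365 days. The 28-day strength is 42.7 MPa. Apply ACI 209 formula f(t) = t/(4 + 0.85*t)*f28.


f(365) = 365 / (4 + 0.85 * 365) * 42.7
= 365 / 314.25 * 42.7
= 49.6 MPa

49.6


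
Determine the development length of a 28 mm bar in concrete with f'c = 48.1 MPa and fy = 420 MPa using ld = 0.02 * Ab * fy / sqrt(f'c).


Ab = pi * 28^2 / 4 = 615.752 mm2
ld = 0.02 * 615.752 * 420 / sqrt(48.1)
= 745.8 mm

745.8


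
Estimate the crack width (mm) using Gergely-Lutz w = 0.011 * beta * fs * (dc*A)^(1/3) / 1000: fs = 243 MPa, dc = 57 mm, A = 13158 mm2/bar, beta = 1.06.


w = 0.011 * beta * fs * (dc * A)^(1/3) / 1000
= 0.011 * 1.06 * 243 * (57 * 13158)^(1/3) / 1000
= 0.257 mm

0.257


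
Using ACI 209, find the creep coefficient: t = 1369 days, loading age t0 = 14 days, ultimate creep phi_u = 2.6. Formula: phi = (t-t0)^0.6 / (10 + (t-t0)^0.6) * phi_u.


dt = 1369 - 14 = 1355
phi = 1355^0.6 / (10 + 1355^0.6) * 2.6
= 2.297

2.297


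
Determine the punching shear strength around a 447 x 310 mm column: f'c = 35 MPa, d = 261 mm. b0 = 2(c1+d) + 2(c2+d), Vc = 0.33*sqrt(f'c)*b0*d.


b0 = 2*(447 + 261) + 2*(310 + 261) = 2558 mm
Vc = 0.33 * sqrt(35) * 2558 * 261 / 1000
= 1303.43 kN

1303.43


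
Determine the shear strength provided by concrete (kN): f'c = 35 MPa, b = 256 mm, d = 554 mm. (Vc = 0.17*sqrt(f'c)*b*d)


Vc = 0.17 * sqrt(35) * 256 * 554 / 1000
= 142.64 kN

142.64


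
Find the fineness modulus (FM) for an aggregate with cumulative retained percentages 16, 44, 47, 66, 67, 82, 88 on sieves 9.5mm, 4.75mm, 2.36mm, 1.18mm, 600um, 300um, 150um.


FM = sum(cumulative % retained) / 100
= 410 / 100
= 4.1

4.1


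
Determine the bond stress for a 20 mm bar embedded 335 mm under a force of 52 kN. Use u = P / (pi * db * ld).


u = P / (pi * db * ld)
= 52 * 1000 / (pi * 20 * 335)
= 2.47 MPa

2.47


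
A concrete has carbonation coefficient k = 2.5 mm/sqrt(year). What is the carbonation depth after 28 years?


depth = k * sqrt(t)
= 2.5 * sqrt(28)
= 13.23 mm

13.23


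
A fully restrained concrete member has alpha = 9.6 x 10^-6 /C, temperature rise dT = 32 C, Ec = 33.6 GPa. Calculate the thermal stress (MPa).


sigma = alpha * dT * Ec
= 9.6e-6 * 32 * 33.6 * 1000
= 10.322 MPa

10.322


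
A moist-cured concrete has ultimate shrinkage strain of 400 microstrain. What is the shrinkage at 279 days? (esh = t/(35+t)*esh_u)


esh(279) = 279 / (35 + 279) * 400
= 279 / 314 * 400
= 355.4 microstrain

355.4


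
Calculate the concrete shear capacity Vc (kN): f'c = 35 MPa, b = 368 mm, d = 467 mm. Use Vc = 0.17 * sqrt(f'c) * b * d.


Vc = 0.17 * sqrt(35) * 368 * 467 / 1000
= 172.84 kN

172.84


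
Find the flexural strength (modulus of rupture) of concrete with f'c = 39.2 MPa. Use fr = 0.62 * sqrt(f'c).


fr = 0.62 * sqrt(39.2)
= 3.882 MPa

3.882


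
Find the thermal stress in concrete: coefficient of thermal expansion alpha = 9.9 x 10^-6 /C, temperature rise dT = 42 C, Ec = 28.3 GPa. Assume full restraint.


sigma = alpha * dT * Ec
= 9.9e-6 * 42 * 28.3 * 1000
= 11.767 MPa

11.767


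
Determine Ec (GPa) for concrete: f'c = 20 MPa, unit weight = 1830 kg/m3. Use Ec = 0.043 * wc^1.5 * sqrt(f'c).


Ec = 0.043 * 1830^1.5 * sqrt(20) / 1000
= 15.05 GPa

15.05


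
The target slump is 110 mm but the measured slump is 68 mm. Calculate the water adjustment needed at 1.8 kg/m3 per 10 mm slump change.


Difference = 110 - 68 = 42 mm
Water adjustment = 42 * 1.8 / 10 = 7.6 kg/m3

7.6


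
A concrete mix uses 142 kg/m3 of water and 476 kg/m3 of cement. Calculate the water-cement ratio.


w/c = water / cement
w/c = 142 / 476 = 0.298

0.298


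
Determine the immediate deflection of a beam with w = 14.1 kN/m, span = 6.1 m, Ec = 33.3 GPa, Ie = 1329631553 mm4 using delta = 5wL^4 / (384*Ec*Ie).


Convert: L = 6.1 m = 6100 mm, Ec = 33.3 GPa = 33300 MPa
delta = 5 * 14.1 * 6100^4 / (384 * 33300 * 1329631553)
= 5.74 mm

5.74


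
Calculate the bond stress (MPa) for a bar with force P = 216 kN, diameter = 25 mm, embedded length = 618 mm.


u = P / (pi * db * ld)
= 216 * 1000 / (pi * 25 * 618)
= 4.45 MPa

4.45


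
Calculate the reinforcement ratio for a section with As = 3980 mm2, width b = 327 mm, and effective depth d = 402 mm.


rho = As / (b * d)
= 3980 / (327 * 402)
= 0.0303

0.0303


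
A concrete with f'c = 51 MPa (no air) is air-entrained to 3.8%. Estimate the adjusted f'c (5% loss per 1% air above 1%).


Strength loss = (3.8 - 1) * 5 = 14.0%
f'c = 51 * (1 - 14.0/100)
= 43.86 MPa

43.86


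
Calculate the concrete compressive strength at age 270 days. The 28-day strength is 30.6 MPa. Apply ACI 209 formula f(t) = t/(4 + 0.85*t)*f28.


f(270) = 270 / (4 + 0.85 * 270) * 30.6
= 270 / 233.5 * 30.6
= 35.38 MPa

35.38


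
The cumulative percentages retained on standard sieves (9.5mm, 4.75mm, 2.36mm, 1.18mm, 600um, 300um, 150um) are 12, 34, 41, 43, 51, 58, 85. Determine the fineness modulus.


FM = sum(cumulative % retained) / 100
= 324 / 100
= 3.24

3.24


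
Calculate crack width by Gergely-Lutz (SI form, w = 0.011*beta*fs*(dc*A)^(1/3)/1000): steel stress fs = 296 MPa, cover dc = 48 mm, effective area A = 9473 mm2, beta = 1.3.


w = 0.011 * beta * fs * (dc * A)^(1/3) / 1000
= 0.011 * 1.3 * 296 * (48 * 9473)^(1/3) / 1000
= 0.325 mm

0.325


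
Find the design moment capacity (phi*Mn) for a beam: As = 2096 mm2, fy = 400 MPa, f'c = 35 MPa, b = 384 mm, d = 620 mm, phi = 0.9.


a = As * fy / (0.85 * f'c * b)
= 2096 * 400 / (0.85 * 35 * 384)
= 73.3894 mm
Mn = As * fy * (d - a/2) / 10^6
= 489.0432 kN-m
phi*Mn = 0.9 * 489.0432 = 440.14 kN-m

440.14


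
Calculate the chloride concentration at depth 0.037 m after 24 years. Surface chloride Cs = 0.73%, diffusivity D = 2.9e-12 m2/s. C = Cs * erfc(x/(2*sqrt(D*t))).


t_seconds = 24 * 365.25 * 24 * 3600 = 757382400.0 s
arg = 0.037 / (2 * sqrt(2.9e-12 * 757382400.0))
= 0.3947
erfc(0.3947) = 0.5767
C = 0.73 * 0.5767 = 0.421%

0.421


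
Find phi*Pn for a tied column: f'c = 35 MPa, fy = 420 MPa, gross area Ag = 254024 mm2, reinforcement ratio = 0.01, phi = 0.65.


Ast = rho * Ag = 0.01 * 254024 = 2540.24 mm2
phi*Pn = 0.65 * 0.80 * (0.85 * 35 * (254024 - 2540.24) + 420 * 2540.24) / 1000
= 4445.24 kN

4445.24


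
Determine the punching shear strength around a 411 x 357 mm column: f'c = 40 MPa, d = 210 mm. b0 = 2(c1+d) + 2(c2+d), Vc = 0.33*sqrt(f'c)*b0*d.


b0 = 2*(411 + 210) + 2*(357 + 210) = 2376 mm
Vc = 0.33 * sqrt(40) * 2376 * 210 / 1000
= 1041.38 kN

1041.38


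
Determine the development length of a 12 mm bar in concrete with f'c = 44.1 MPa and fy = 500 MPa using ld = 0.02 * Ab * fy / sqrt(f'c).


Ab = pi * 12^2 / 4 = 113.097 mm2
ld = 0.02 * 113.097 * 500 / sqrt(44.1)
= 170.3 mm

170.3


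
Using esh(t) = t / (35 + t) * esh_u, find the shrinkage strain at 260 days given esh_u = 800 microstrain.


esh(260) = 260 / (35 + 260) * 800
= 260 / 295 * 800
= 705.1 microstrain

705.1


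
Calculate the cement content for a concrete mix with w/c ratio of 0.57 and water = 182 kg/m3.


Cement = water / (w/c)
= 182 / 0.57
= 319.3 kg/m3

319.3


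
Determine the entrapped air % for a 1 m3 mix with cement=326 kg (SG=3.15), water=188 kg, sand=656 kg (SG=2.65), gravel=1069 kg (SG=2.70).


Vol cement = 326 / (3.15 * 1000) = 0.103492 m3
Vol water = 188 / 1000 = 0.188 m3
Vol sand = 656 / (2.65 * 1000) = 0.247547 m3
Vol gravel = 1069 / (2.70 * 1000) = 0.395926 m3
Total solid + water volume = 0.934965 m3
Air = (1 - 0.934965) * 100 = 6.5%

6.5


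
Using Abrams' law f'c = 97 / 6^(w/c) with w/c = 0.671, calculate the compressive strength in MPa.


f'c = 97 / 6^0.671
= 97 / 3.328
= 29.15 MPa

29.15


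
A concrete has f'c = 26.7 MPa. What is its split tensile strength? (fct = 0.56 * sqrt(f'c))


fct = 0.56 * sqrt(26.7)
= 0.56 * 5.167
= 2.894 MPa

2.894


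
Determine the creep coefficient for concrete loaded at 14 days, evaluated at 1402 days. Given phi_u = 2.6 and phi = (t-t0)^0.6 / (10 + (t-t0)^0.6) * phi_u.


dt = 1402 - 14 = 1388
phi = 1388^0.6 / (10 + 1388^0.6) * 2.6
= 2.301

2.301


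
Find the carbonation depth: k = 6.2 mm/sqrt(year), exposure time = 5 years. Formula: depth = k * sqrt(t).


depth = k * sqrt(t)
= 6.2 * sqrt(5)
= 13.86 mm

13.86


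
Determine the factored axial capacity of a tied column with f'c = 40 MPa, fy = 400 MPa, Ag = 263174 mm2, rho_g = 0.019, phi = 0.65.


Ast = rho * Ag = 0.019 * 263174 = 5000.306 mm2
phi*Pn = 0.65 * 0.80 * (0.85 * 40 * (263174 - 5000.306) + 400 * 5000.306) / 1000
= 5604.57 kN

5604.57


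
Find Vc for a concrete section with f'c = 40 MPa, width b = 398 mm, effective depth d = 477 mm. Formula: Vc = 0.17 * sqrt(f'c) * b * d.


Vc = 0.17 * sqrt(40) * 398 * 477 / 1000
= 204.12 kN

204.12


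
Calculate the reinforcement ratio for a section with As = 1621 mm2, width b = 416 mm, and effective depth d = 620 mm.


rho = As / (b * d)
= 1621 / (416 * 620)
= 0.0063

0.0063


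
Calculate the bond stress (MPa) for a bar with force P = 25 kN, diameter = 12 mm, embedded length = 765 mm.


u = P / (pi * db * ld)
= 25 * 1000 / (pi * 12 * 765)
= 0.867 MPa

0.867


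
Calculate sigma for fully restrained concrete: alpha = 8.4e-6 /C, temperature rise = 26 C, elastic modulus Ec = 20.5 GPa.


sigma = alpha * dT * Ec
= 8.4e-6 * 26 * 20.5 * 1000
= 4.477 MPa

4.477


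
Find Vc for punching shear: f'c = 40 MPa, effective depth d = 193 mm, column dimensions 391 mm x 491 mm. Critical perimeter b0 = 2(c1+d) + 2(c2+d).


b0 = 2*(391 + 193) + 2*(491 + 193) = 2536 mm
Vc = 0.33 * sqrt(40) * 2536 * 193 / 1000
= 1021.53 kN

1021.53


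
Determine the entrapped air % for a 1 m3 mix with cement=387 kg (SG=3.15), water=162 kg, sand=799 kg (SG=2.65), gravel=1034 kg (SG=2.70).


Vol cement = 387 / (3.15 * 1000) = 0.122857 m3
Vol water = 162 / 1000 = 0.162 m3
Vol sand = 799 / (2.65 * 1000) = 0.301509 m3
Vol gravel = 1034 / (2.70 * 1000) = 0.382963 m3
Total solid + water volume = 0.96933 m3
Air = (1 - 0.96933) * 100 = 3.07%

3.07


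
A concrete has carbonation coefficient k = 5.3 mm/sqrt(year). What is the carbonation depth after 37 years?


depth = k * sqrt(t)
= 5.3 * sqrt(37)
= 32.24 mm

32.24


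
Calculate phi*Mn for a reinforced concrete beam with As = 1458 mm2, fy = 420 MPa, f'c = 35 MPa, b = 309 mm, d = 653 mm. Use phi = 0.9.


a = As * fy / (0.85 * f'c * b)
= 1458 * 420 / (0.85 * 35 * 309)
= 66.6134 mm
Mn = As * fy * (d - a/2) / 10^6
= 379.4754 kN-m
phi*Mn = 0.9 * 379.4754 = 341.53 kN-m

341.53


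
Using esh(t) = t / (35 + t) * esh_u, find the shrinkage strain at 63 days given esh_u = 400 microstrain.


esh(63) = 63 / (35 + 63) * 400
= 63 / 98 * 400
= 257.1 microstrain

257.1


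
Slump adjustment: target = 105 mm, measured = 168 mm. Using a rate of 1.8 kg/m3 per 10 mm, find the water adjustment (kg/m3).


Difference = 105 - 168 = -63 mm
Water adjustment = -63 * 1.8 / 10 = -11.3 kg/m3

-11.3


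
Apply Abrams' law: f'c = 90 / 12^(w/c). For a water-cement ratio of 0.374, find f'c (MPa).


f'c = 90 / 12^0.374
= 90 / 2.533
= 35.53 MPa

35.53


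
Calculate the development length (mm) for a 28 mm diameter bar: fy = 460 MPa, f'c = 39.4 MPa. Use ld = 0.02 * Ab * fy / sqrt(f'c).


Ab = pi * 28^2 / 4 = 615.752 mm2
ld = 0.02 * 615.752 * 460 / sqrt(39.4)
= 902.5 mm

902.5


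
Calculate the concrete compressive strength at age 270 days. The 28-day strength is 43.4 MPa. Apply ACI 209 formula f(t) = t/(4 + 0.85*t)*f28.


f(270) = 270 / (4 + 0.85 * 270) * 43.4
= 270 / 233.5 * 43.4
= 50.18 MPa

50.18


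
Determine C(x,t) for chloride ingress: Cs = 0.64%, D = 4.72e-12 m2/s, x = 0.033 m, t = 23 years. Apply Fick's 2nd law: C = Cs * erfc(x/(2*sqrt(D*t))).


t_seconds = 23 * 365.25 * 24 * 3600 = 725824800.0 s
arg = 0.033 / (2 * sqrt(4.72e-12 * 725824800.0))
= 0.2819
erfc(0.2819) = 0.6901
C = 0.64 * 0.6901 = 0.4417%

0.4417


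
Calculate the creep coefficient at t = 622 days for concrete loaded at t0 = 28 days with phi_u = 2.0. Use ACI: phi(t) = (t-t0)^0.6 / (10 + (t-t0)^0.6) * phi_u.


dt = 622 - 28 = 594
phi = 594^0.6 / (10 + 594^0.6) * 2.0
= 1.644

1.644


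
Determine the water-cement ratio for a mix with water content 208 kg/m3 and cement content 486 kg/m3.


w/c = water / cement
w/c = 208 / 486 = 0.428

0.428


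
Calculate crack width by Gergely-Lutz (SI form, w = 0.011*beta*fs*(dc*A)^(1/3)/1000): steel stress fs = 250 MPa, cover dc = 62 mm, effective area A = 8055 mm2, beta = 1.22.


w = 0.011 * beta * fs * (dc * A)^(1/3) / 1000
= 0.011 * 1.22 * 250 * (62 * 8055)^(1/3) / 1000
= 0.266 mm

0.266


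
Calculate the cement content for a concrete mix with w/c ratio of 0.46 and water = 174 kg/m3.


Cement = water / (w/c)
= 174 / 0.46
= 378.3 kg/m3

378.3


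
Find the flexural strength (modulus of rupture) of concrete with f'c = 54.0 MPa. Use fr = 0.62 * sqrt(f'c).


fr = 0.62 * sqrt(54.0)
= 4.556 MPa

4.556


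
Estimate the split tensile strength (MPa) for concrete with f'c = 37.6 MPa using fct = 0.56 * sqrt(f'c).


fct = 0.56 * sqrt(37.6)
= 0.56 * 6.132
= 3.434 MPa

3.434


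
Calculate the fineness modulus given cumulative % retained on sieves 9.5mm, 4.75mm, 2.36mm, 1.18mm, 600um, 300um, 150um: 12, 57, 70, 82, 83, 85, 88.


FM = sum(cumulative % retained) / 100
= 477 / 100
= 4.77

4.77


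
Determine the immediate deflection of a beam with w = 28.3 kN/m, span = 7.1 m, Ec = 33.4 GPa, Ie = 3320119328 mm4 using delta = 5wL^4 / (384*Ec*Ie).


Convert: L = 7.1 m = 7100 mm, Ec = 33.4 GPa = 33400 MPa
delta = 5 * 28.3 * 7100^4 / (384 * 33400 * 3320119328)
= 8.44 mm

8.44


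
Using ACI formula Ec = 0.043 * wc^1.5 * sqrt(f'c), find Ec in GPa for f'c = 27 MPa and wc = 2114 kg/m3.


Ec = 0.043 * 2114^1.5 * sqrt(27) / 1000
= 21.72 GPa

21.72


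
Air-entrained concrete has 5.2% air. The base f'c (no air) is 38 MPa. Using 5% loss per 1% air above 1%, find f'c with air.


Strength loss = (5.2 - 1) * 5 = 21.0%
f'c = 38 * (1 - 21.0/100)
= 30.02 MPa

30.02


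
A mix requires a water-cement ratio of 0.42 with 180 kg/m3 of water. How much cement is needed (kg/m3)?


Cement = water / (w/c)
= 180 / 0.42
= 428.6 kg/m3

428.6


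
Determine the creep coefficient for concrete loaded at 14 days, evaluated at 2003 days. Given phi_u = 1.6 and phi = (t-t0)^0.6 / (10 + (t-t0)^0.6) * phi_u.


dt = 2003 - 14 = 1989
phi = 1989^0.6 / (10 + 1989^0.6) * 1.6
= 1.448

1.448


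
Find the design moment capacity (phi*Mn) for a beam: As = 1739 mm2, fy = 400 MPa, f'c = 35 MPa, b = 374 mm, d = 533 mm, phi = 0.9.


a = As * fy / (0.85 * f'c * b)
= 1739 * 400 / (0.85 * 35 * 374)
= 62.5174 mm
Mn = As * fy * (d - a/2) / 10^6
= 349.0112 kN-m
phi*Mn = 0.9 * 349.0112 = 314.11 kN-m

314.11


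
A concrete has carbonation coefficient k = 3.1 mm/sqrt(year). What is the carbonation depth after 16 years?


depth = k * sqrt(t)
= 3.1 * sqrt(16)
= 12.4 mm

12.4


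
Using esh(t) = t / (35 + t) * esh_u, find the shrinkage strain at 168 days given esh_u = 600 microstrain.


esh(168) = 168 / (35 + 168) * 600
= 168 / 203 * 600
= 496.6 microstrain

496.6


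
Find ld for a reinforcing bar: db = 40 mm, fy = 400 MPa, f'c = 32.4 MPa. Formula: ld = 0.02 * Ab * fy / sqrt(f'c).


Ab = pi * 40^2 / 4 = 1256.637 mm2
ld = 0.02 * 1256.637 * 400 / sqrt(32.4)
= 1766.1 mm

1766.1


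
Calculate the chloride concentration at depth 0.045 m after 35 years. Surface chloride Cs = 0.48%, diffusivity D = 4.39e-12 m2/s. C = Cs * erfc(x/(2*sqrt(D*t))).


t_seconds = 35 * 365.25 * 24 * 3600 = 1104516000.0 s
arg = 0.045 / (2 * sqrt(4.39e-12 * 1104516000.0))
= 0.3231
erfc(0.3231) = 0.6477
C = 0.48 * 0.6477 = 0.3109%

0.3109


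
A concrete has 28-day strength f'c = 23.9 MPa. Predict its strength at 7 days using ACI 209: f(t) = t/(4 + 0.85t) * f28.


f(7) = 7 / (4 + 0.85 * 7) * 23.9
= 7 / 9.95 * 23.9
= 16.81 MPa

16.81


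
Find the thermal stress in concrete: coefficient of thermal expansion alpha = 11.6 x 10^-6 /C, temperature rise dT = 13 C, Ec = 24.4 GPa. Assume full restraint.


sigma = alpha * dT * Ec
= 11.6e-6 * 13 * 24.4 * 1000
= 3.68 MPa

3.68


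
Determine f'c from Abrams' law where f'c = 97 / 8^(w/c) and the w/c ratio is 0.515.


f'c = 97 / 8^0.515
= 97 / 2.918
= 33.24 MPa

33.24


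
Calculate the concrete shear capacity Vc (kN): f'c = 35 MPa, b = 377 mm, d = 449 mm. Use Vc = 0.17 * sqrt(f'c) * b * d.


Vc = 0.17 * sqrt(35) * 377 * 449 / 1000
= 170.24 kN

170.24


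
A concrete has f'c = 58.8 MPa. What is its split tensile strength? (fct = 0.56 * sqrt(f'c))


fct = 0.56 * sqrt(58.8)
= 0.56 * 7.668
= 4.294 MPa

4.294


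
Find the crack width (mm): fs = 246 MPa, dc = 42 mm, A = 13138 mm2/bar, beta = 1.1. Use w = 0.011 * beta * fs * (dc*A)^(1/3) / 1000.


w = 0.011 * beta * fs * (dc * A)^(1/3) / 1000
= 0.011 * 1.1 * 246 * (42 * 13138)^(1/3) / 1000
= 0.244 mm

0.244


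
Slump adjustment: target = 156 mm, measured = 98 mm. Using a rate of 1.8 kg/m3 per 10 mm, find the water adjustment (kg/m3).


Difference = 156 - 98 = 58 mm
Water adjustment = 58 * 1.8 / 10 = 10.4 kg/m3

10.4


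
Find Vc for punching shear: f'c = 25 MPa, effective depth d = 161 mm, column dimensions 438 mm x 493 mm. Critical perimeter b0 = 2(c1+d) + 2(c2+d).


b0 = 2*(438 + 161) + 2*(493 + 161) = 2506 mm
Vc = 0.33 * sqrt(25) * 2506 * 161 / 1000
= 665.72 kN

665.72


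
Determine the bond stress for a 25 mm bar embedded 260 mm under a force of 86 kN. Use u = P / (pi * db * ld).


u = P / (pi * db * ld)
= 86 * 1000 / (pi * 25 * 260)
= 4.211 MPa

4.211


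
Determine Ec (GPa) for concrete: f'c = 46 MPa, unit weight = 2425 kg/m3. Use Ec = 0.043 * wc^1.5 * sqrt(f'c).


Ec = 0.043 * 2425^1.5 * sqrt(46) / 1000
= 34.83 GPa

34.83


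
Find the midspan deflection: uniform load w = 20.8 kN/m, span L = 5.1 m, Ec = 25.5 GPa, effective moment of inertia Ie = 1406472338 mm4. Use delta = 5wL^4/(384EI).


Convert: L = 5.1 m = 5100 mm, Ec = 25.5 GPa = 25500 MPa
delta = 5 * 20.8 * 5100^4 / (384 * 25500 * 1406472338)
= 5.11 mm

5.11


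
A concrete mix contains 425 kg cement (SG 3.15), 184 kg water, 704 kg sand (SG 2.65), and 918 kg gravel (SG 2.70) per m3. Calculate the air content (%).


Vol cement = 425 / (3.15 * 1000) = 0.134921 m3
Vol water = 184 / 1000 = 0.184 m3
Vol sand = 704 / (2.65 * 1000) = 0.26566 m3
Vol gravel = 918 / (2.70 * 1000) = 0.34 m3
Total solid + water volume = 0.924581 m3
Air = (1 - 0.924581) * 100 = 7.54%

7.54


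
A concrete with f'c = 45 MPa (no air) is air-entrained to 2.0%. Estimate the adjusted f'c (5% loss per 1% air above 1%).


Strength loss = (2.0 - 1) * 5 = 5.0%
f'c = 45 * (1 - 5.0/100)
= 42.75 MPa

42.75


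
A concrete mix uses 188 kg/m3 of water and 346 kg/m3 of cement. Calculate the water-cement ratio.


w/c = water / cement
w/c = 188 / 346 = 0.543

0.543


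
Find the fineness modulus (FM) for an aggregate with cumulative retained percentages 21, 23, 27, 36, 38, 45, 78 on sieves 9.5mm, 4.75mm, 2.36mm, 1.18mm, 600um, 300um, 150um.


FM = sum(cumulative % retained) / 100
= 268 / 100
= 2.68

2.68


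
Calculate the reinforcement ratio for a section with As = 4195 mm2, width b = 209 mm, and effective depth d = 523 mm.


rho = As / (b * d)
= 4195 / (209 * 523)
= 0.0384

0.0384


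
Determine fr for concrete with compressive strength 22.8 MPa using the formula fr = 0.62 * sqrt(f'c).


fr = 0.62 * sqrt(22.8)
= 2.96 MPa

2.96


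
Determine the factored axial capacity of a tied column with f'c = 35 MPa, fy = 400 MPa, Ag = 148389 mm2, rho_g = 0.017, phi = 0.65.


Ast = rho * Ag = 0.017 * 148389 = 2522.613 mm2
phi*Pn = 0.65 * 0.80 * (0.85 * 35 * (148389 - 2522.613) + 400 * 2522.613) / 1000
= 2781.26 kN

2781.26


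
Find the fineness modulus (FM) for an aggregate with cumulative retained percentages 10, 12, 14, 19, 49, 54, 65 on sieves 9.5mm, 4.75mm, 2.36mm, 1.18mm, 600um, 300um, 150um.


FM = sum(cumulative % retained) / 100
= 223 / 100
= 2.23

2.23


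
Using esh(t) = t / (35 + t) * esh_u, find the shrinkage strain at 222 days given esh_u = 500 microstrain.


esh(222) = 222 / (35 + 222) * 500
= 222 / 257 * 500
= 431.9 microstrain

431.9


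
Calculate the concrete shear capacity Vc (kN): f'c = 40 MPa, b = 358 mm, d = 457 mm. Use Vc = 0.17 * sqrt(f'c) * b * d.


Vc = 0.17 * sqrt(40) * 358 * 457 / 1000
= 175.9 kN

175.9


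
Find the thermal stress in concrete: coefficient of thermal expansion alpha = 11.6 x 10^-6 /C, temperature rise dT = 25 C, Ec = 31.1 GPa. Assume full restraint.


sigma = alpha * dT * Ec
= 11.6e-6 * 25 * 31.1 * 1000
= 9.019 MPa

9.019


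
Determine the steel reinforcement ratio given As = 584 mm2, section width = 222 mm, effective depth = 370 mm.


rho = As / (b * d)
= 584 / (222 * 370)
= 0.0071

0.0071


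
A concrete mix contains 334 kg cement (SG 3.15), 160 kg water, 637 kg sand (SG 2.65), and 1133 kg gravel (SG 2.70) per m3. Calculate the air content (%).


Vol cement = 334 / (3.15 * 1000) = 0.106032 m3
Vol water = 160 / 1000 = 0.16 m3
Vol sand = 637 / (2.65 * 1000) = 0.240377 m3
Vol gravel = 1133 / (2.70 * 1000) = 0.41963 m3
Total solid + water volume = 0.926039 m3
Air = (1 - 0.926039) * 100 = 7.4%

7.4


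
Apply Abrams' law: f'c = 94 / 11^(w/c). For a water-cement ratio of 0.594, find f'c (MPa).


f'c = 94 / 11^0.594
= 94 / 4.155
= 22.62 MPa

22.62


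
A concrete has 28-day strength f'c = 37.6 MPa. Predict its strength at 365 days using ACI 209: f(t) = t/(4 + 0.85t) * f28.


f(365) = 365 / (4 + 0.85 * 365) * 37.6
= 365 / 314.25 * 37.6
= 43.67 MPa

43.67


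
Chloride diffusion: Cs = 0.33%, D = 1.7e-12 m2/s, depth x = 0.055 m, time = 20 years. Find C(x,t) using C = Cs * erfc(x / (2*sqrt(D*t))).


t_seconds = 20 * 365.25 * 24 * 3600 = 631152000.0 s
arg = 0.055 / (2 * sqrt(1.7e-12 * 631152000.0))
= 0.8395
erfc(0.8395) = 0.2351
C = 0.33 * 0.2351 = 0.0776%

0.0776


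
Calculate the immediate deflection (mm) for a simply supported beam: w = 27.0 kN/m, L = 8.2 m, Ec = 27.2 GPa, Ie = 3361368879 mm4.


Convert: L = 8.2 m = 8200 mm, Ec = 27.2 GPa = 27200 MPa
delta = 5 * 27.0 * 8200^4 / (384 * 27200 * 3361368879)
= 17.38 mm

17.38


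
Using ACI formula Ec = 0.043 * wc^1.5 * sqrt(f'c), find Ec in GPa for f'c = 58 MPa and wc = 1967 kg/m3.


Ec = 0.043 * 1967^1.5 * sqrt(58) / 1000
= 28.57 GPa

28.57


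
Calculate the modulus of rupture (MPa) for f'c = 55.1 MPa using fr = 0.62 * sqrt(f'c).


fr = 0.62 * sqrt(55.1)
= 4.602 MPa

4.602


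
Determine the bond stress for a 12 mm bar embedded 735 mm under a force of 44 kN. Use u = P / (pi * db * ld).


u = P / (pi * db * ld)
= 44 * 1000 / (pi * 12 * 735)
= 1.588 MPa

1.588


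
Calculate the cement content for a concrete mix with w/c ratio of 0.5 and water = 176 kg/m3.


Cement = water / (w/c)
= 176 / 0.5
= 352.0 kg/m3

352.0


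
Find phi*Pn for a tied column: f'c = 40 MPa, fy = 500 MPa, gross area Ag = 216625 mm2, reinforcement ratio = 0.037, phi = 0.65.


Ast = rho * Ag = 0.037 * 216625 = 8015.125 mm2
phi*Pn = 0.65 * 0.80 * (0.85 * 40 * (216625 - 8015.125) + 500 * 8015.125) / 1000
= 5772.16 kN

5772.16


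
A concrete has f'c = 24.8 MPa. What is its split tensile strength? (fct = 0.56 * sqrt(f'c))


fct = 0.56 * sqrt(24.8)
= 0.56 * 4.98
= 2.789 MPa

2.789


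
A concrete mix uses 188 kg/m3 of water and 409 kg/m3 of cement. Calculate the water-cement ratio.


w/c = water / cement
w/c = 188 / 409 = 0.46

0.46


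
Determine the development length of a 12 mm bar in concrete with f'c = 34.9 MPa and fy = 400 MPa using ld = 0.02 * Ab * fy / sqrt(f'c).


Ab = pi * 12^2 / 4 = 113.097 mm2
ld = 0.02 * 113.097 * 400 / sqrt(34.9)
= 153.2 mm

153.2


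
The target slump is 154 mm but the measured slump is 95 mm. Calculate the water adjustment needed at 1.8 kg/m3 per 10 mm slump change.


Difference = 154 - 95 = 59 mm
Water adjustment = 59 * 1.8 / 10 = 10.6 kg/m3

10.6


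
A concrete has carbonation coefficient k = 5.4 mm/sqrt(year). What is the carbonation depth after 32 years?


depth = k * sqrt(t)
= 5.4 * sqrt(32)
= 30.55 mm

30.55


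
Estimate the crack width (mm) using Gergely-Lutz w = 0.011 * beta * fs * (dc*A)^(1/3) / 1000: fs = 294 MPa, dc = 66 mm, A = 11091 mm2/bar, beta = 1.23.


w = 0.011 * beta * fs * (dc * A)^(1/3) / 1000
= 0.011 * 1.23 * 294 * (66 * 11091)^(1/3) / 1000
= 0.358 mm

0.358


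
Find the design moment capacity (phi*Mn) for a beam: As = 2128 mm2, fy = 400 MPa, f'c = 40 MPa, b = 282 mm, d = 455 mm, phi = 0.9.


a = As * fy / (0.85 * f'c * b)
= 2128 * 400 / (0.85 * 40 * 282)
= 88.7776 mm
Mn = As * fy * (d - a/2) / 10^6
= 349.5122 kN-m
phi*Mn = 0.9 * 349.5122 = 314.56 kN-m

314.56


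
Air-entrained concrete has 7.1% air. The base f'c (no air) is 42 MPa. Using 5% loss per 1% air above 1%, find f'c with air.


Strength loss = (7.1 - 1) * 5 = 30.5%
f'c = 42 * (1 - 30.5/100)
= 29.19 MPa

29.19


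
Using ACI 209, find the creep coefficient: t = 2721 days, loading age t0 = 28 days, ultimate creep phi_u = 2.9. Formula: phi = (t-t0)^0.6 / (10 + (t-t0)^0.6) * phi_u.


dt = 2721 - 28 = 2693
phi = 2693^0.6 / (10 + 2693^0.6) * 2.9
= 2.667

2.667


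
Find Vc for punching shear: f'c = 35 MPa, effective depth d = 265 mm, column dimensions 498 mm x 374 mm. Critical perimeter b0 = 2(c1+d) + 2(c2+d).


b0 = 2*(498 + 265) + 2*(374 + 265) = 2804 mm
Vc = 0.33 * sqrt(35) * 2804 * 265 / 1000
= 1450.68 kN

1450.68


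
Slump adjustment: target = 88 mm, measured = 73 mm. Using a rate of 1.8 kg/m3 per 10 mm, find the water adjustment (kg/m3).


Difference = 88 - 73 = 15 mm
Water adjustment = 15 * 1.8 / 10 = 2.7 kg/m3

2.7


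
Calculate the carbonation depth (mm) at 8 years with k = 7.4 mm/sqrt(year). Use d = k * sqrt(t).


depth = k * sqrt(t)
= 7.4 * sqrt(8)
= 20.93 mm

20.93


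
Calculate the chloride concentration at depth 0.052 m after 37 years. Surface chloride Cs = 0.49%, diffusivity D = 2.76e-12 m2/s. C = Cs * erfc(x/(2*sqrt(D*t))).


t_seconds = 37 * 365.25 * 24 * 3600 = 1167631200.0 s
arg = 0.052 / (2 * sqrt(2.76e-12 * 1167631200.0))
= 0.458
erfc(0.458) = 0.5172
C = 0.49 * 0.5172 = 0.2534%

0.2534


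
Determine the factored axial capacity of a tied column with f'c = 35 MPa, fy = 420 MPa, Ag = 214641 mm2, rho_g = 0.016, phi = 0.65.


Ast = rho * Ag = 0.016 * 214641 = 3434.256 mm2
phi*Pn = 0.65 * 0.80 * (0.85 * 35 * (214641 - 3434.256) + 420 * 3434.256) / 1000
= 4017.41 kN

4017.41


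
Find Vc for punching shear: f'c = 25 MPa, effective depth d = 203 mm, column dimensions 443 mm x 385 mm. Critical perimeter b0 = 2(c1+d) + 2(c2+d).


b0 = 2*(443 + 203) + 2*(385 + 203) = 2468 mm
Vc = 0.33 * sqrt(25) * 2468 * 203 / 1000
= 826.66 kN

826.66


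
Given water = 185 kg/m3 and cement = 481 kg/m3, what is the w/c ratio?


w/c = water / cement
w/c = 185 / 481 = 0.385

0.385


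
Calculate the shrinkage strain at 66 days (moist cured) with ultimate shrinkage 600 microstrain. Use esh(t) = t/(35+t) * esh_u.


esh(66) = 66 / (35 + 66) * 600
= 66 / 101 * 600
= 392.1 microstrain

392.1


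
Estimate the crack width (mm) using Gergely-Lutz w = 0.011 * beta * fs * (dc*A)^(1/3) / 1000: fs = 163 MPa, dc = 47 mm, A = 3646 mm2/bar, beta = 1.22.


w = 0.011 * beta * fs * (dc * A)^(1/3) / 1000
= 0.011 * 1.22 * 163 * (47 * 3646)^(1/3) / 1000
= 0.122 mm

0.122


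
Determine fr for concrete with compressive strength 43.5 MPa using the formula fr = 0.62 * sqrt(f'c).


fr = 0.62 * sqrt(43.5)
= 4.089 MPa

4.089


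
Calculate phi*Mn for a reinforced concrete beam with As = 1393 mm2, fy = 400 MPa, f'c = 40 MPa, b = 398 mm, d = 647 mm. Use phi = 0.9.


a = As * fy / (0.85 * f'c * b)
= 1393 * 400 / (0.85 * 40 * 398)
= 41.1765 mm
Mn = As * fy * (d - a/2) / 10^6
= 349.0366 kN-m
phi*Mn = 0.9 * 349.0366 = 314.13 kN-m

314.13


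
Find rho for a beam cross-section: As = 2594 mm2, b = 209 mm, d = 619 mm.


rho = As / (b * d)
= 2594 / (209 * 619)
= 0.0201

0.0201


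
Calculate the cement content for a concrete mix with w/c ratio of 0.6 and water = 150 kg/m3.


Cement = water / (w/c)
= 150 / 0.6
= 250.0 kg/m3

250.0


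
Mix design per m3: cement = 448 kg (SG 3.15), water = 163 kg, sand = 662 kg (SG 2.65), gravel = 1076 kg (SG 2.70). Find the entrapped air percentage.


Vol cement = 448 / (3.15 * 1000) = 0.142222 m3
Vol water = 163 / 1000 = 0.163 m3
Vol sand = 662 / (2.65 * 1000) = 0.249811 m3
Vol gravel = 1076 / (2.70 * 1000) = 0.398519 m3
Total solid + water volume = 0.953552 m3
Air = (1 - 0.953552) * 100 = 4.64%

4.64


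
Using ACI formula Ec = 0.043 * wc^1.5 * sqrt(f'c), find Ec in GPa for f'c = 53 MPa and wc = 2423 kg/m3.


Ec = 0.043 * 2423^1.5 * sqrt(53) / 1000
= 37.34 GPa

37.34


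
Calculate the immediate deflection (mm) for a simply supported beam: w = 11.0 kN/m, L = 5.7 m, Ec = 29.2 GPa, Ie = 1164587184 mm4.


Convert: L = 5.7 m = 5700 mm, Ec = 29.2 GPa = 29200 MPa
delta = 5 * 11.0 * 5700^4 / (384 * 29200 * 1164587184)
= 4.45 mm

4.45
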